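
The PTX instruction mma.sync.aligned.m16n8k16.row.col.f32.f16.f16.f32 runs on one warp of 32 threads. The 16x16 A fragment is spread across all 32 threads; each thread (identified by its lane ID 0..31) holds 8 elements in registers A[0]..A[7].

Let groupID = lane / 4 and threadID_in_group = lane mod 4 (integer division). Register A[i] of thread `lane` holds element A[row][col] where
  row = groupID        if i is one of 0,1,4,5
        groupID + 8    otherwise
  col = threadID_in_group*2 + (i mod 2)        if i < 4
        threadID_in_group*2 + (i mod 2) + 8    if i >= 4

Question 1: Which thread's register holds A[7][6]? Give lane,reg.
r=7→G=7,rhi=0  c=6→chi=0,T=3,p=0
L=7*4+3=31  i=0*4+0*2+0=0

31,0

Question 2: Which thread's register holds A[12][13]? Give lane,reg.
18,7

r: 12->gid=4,r8=1  c: 13->c8=1,tid=2,i&1=1
L=4*4+2=18  i=1*4+1*2+1=7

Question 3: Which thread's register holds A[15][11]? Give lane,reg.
r: 15->gid=7,r8=1  c: 11->c8=1,tid=1,i&1=1
L=7*4+1=29  i=1*4+1*2+1=7

29,7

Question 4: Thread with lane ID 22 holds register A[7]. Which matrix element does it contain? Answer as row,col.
lane 22→22/4=5, 22 mod 4=2
i=7  r:5+8→13  c:2·2+1+8→13

13,13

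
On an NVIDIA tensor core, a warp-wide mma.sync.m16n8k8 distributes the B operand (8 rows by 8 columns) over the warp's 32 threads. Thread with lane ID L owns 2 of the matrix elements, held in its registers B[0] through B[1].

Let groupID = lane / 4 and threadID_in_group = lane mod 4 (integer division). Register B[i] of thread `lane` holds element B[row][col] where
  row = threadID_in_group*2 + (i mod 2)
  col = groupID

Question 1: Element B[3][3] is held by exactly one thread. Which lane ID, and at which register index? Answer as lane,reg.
c: 3->gid=3  r: 3->tid=1,i&1=1
L=3*4+1=13  i=1=1

13,1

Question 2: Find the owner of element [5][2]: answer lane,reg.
10,1

c=2→G=2  r=5→T=2,p=1
L=2*4+2=10  i=1=1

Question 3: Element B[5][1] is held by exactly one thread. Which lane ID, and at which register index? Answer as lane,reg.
c:1=>grp=1  r:5=>tig=2,lo=1
L=1*4+2=6  i=1=1

6,1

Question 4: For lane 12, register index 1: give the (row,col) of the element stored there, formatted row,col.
lane 12: gr=3 (12/4), th=0 (12%4)
i=1: r=0*2+1=1, c=gr=3

1,3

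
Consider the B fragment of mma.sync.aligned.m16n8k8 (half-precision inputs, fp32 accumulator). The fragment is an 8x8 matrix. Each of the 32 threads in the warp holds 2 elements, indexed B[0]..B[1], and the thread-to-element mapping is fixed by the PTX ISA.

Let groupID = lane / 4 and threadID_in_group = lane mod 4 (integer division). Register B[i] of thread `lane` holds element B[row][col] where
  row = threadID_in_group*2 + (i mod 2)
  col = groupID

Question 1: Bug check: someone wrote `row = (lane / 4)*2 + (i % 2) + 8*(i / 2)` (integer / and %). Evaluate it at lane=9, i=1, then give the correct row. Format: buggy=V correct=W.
`(lane / 4)*2 + (i % 2) + 8*(i / 2)`[9,1]→5
lane 9: G=2 (9/4), T=1 (9%4)
i=1: r=1*2+1=3, c=G=2
row: 5 vs 3

buggy=5 correct=3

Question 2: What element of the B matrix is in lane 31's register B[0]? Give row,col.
6,7

L=31⇒gr=31>>2=7, th=31&3=3
[0]⇒row 3·2+0=6  col gr=7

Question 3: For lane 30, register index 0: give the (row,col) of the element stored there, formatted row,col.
L=30→G=30>>2=7, T=30&3=2
[0]→row 2·2+0=4  col G=7

4,7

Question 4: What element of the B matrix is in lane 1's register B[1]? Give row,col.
lane 1: grp=0 (1/4), tig=1 (1%4)
i=1: r=1*2+1=3, c=grp=0

3,0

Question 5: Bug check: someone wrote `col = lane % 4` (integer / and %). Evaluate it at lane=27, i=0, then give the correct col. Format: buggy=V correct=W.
`lane % 4`[27,0]⇒3
lane 27: gr=6 (27/4), th=3 (27%4)
i=0: r=3*2+0=6, c=gr=6
col: 3 vs 6

buggy=3 correct=6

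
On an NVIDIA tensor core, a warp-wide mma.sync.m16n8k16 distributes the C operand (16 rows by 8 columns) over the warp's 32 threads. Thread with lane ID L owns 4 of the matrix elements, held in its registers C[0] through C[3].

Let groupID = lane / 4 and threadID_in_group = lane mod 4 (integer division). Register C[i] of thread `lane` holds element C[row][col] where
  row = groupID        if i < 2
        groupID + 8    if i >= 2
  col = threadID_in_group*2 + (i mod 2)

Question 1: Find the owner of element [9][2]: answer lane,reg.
r=9⇒gr=1,Rb=1  c=2⇒th=1,odd=0
L=1*4+1=5  i=1*2+0=2

5,2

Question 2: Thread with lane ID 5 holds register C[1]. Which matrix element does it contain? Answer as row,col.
1,3

5: G=1,T=1
[1] (1+0,1*2+1) = (1,3)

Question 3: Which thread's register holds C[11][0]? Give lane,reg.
12,2

r=11⇒gr=3,Rb=1  c=0⇒th=0,odd=0
L=3*4+0=12  i=1*2+0=2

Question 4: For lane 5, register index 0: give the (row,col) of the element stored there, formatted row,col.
1,2

lane 5: G=1 (5/4), T=1 (5%4)
i=0: r=1+0=1, c=1*2+0=2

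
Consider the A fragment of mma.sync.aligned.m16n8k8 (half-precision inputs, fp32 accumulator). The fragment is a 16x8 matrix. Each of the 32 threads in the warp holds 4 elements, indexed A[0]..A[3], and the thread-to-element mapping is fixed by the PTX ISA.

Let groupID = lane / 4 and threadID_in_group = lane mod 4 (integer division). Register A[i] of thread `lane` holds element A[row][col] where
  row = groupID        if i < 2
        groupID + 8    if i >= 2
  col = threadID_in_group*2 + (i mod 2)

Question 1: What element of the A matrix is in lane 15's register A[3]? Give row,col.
11,7

L=15->g=15>>2=3, t=15&3=3
[3]->row 3+8=11  col 3·2+1=7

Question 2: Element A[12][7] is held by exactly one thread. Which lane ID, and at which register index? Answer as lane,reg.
r=12⇒gr=4,Rb=1  c=7⇒th=3,odd=1
L=4*4+3=19  i=1*2+1=3

19,3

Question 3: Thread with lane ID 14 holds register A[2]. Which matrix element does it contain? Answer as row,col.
11,4

lane 14->14/4=3, 14 mod 4=2
i=2  r:3+8->11  c:2·2+0->4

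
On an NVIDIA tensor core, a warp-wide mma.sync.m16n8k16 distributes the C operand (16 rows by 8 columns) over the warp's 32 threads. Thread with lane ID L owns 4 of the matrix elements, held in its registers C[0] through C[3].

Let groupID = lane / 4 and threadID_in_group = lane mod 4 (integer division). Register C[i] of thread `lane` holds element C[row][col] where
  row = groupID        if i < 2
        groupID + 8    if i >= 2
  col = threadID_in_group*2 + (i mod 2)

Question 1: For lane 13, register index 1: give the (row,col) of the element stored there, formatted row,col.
3,3

13: gr=3,th=1
[1] (3+0,1*2+1) = (3,3)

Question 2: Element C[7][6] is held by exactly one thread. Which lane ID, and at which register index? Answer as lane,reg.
31,0

r:7=>grp=7,rB=0  c:6=>tig=3,lo=0
L=7*4+3=31  i=0*2+0=0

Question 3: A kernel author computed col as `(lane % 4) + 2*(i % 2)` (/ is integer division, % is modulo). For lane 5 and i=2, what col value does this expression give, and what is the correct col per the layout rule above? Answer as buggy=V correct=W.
`(lane % 4) + 2*(i % 2)`[5,2]->1
lane 5->5/4=1, 5 mod 4=1
i=2  r:1+8->9  c:2·1+0->2
col: 1 vs 2

buggy=1 correct=2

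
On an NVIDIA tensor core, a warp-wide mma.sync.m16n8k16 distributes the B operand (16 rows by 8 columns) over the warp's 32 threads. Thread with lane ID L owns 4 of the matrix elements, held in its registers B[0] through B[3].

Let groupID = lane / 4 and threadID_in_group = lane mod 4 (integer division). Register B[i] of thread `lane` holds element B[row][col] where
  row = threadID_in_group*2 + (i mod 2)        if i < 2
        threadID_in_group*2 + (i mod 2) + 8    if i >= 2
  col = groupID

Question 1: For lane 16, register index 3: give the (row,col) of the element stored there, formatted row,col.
L=16->g=16>>2=4, t=16&3=0
[3]->row 0·2+1+8=9  col g=4

9,4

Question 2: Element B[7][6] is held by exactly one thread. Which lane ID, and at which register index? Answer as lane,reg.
c=6⇒gr=6  r=7⇒Rb=0,th=3,odd=1
L=6*4+3=27  i=0*2+1=1

27,1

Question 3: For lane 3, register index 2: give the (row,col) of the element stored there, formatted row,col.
14,0

lane 3: gr=0 (3/4), th=3 (3%4)
i=2: r=3*2+0+8=14, c=gr=0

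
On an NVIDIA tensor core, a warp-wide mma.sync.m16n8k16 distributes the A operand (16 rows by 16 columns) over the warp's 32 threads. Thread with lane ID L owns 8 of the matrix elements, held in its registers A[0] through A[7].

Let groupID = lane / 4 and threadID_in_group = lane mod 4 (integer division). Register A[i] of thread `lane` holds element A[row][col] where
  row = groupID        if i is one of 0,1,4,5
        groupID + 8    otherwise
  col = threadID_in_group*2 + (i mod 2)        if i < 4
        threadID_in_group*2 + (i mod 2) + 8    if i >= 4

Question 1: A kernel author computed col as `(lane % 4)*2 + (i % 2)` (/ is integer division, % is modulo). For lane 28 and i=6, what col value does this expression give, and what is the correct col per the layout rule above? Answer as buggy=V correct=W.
`(lane % 4)*2 + (i % 2)`[28,6]⇒0
lane 28: gr=7 (28/4), th=0 (28%4)
i=6: r=7+8=15, c=0*2+0+8=8
col: 0 vs 8

buggy=0 correct=8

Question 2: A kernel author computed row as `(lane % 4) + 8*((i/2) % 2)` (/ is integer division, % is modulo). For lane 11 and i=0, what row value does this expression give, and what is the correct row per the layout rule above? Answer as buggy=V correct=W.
`(lane % 4) + 8*((i/2) % 2)`[11,0]⇒3
lane 11⇒11/4=2, 11 mod 4=3
i=0  r:2+0⇒2  c:2·3+0+0⇒6
row: 3 vs 2

buggy=3 correct=2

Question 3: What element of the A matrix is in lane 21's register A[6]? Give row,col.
13,10

lane 21->21/4=5, 21 mod 4=1
i=6  r:5+8->13  c:2·1+0+8->10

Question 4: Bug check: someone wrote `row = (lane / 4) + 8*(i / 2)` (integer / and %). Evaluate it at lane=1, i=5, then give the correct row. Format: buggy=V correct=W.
buggy=16 correct=0

`(lane / 4) + 8*(i / 2)`[1,5]=>16
lane 1=>1/4=0, 1 mod 4=1
i=5  r:0+0=>0  c:2·1+1+8=>11
row: 16 vs 0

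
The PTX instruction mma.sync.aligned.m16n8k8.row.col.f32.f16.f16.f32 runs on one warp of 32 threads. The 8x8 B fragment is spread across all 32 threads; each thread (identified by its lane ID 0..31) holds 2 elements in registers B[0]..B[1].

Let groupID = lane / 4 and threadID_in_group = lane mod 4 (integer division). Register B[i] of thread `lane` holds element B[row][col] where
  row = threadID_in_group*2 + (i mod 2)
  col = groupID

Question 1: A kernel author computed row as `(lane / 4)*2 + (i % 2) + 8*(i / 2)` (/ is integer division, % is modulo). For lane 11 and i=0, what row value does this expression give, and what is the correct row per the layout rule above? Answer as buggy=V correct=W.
buggy=4 correct=6

`(lane / 4)*2 + (i % 2) + 8*(i / 2)`[11,0]->4
L=11->gid=11>>2=2, tid=11&3=3
[0]->row 3·2+0=6  col gid=2
row: 4 vs 6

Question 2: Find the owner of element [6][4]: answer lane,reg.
19,0

c=4→G=4  r=6→T=3,p=0
L=4*4+3=19  i=0=0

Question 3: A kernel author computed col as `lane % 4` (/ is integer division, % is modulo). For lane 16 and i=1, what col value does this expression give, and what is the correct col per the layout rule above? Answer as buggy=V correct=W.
`lane % 4`[16,1]->0
16: g=4,t=0
[1] (0*2+1,4) = (1,4)
col: 0 vs 4

buggy=0 correct=4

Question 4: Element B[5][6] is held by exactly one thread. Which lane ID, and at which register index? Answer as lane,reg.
26,1

c=6→G=6  r=5→T=2,p=1
L=6*4+2=26  i=1=1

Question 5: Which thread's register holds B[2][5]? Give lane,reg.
21,0

c: 5->gid=5  r: 2->tid=1,i&1=0
L=5*4+1=21  i=0=0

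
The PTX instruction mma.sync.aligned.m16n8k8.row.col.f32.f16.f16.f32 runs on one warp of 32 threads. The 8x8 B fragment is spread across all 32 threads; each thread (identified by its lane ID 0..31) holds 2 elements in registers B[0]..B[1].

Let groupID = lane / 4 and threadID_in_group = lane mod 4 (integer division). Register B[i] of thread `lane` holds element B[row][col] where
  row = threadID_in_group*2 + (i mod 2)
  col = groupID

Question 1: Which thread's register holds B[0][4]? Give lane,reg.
16,0

c=4->g=4  r=0->t=0,b0=0
L=4*4+0=16  i=0=0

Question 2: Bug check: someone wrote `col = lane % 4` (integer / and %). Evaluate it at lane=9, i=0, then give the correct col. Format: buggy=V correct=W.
`lane % 4`[9,0]⇒1
L=9⇒gr=9>>2=2, th=9&3=1
[0]⇒row 1·2+0=2  col gr=2
col: 1 vs 2

buggy=1 correct=2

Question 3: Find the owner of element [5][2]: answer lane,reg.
c=2→G=2  r=5→T=2,p=1
L=2*4+2=10  i=1=1

10,1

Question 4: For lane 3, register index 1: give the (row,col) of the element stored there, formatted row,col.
7,0

3: grp=0,tig=3
[1] (3*2+1,0) = (7,0)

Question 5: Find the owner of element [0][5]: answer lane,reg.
20,0

c:5=>grp=5  r:0=>tig=0,lo=0
L=5*4+0=20  i=0=0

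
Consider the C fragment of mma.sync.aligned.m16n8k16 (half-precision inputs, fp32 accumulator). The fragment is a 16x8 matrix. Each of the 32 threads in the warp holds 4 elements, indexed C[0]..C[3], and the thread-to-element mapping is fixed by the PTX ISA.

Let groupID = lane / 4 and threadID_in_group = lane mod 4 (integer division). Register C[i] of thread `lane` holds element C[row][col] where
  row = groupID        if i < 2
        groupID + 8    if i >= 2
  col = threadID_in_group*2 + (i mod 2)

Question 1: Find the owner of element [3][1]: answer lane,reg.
12,1

r=3⇒gr=3,Rb=0  c=1⇒th=0,odd=1
L=3*4+0=12  i=0*2+1=1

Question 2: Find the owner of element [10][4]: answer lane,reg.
10,2

r: 10->gid=2,r8=1  c: 4->tid=2,i&1=0
L=2*4+2=10  i=1*2+0=2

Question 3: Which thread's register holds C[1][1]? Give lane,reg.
4,1

r: 1->gid=1,r8=0  c: 1->tid=0,i&1=1
L=1*4+0=4  i=0*2+1=1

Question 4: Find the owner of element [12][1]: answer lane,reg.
r: 12->gid=4,r8=1  c: 1->tid=0,i&1=1
L=4*4+0=16  i=1*2+1=3

16,3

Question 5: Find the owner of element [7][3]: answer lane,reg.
r=7→G=7,rhi=0  c=3→T=1,p=1
L=7*4+1=29  i=0*2+1=1

29,1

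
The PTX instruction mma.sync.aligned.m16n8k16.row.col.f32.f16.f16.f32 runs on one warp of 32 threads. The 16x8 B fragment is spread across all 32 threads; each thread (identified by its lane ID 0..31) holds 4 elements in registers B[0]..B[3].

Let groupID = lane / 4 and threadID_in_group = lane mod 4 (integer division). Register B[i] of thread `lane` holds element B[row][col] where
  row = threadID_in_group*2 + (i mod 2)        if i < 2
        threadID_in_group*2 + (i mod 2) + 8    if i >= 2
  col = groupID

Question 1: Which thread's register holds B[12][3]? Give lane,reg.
14,2

c=3⇒gr=3  r=12⇒Rb=1,th=2,odd=0
L=3*4+2=14  i=1*2+0=2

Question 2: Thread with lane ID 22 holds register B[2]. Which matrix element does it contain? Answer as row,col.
12,5

L=22=>grp=22>>2=5, tig=22&3=2
[2]=>row 2·2+0+8=12  col grp=5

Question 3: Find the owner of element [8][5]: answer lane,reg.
20,2

c=5⇒gr=5  r=8⇒Rb=1,th=0,odd=0
L=5*4+0=20  i=1*2+0=2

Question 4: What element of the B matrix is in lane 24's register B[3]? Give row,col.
L=24->g=24>>2=6, t=24&3=0
[3]->row 0·2+1+8=9  col g=6

9,6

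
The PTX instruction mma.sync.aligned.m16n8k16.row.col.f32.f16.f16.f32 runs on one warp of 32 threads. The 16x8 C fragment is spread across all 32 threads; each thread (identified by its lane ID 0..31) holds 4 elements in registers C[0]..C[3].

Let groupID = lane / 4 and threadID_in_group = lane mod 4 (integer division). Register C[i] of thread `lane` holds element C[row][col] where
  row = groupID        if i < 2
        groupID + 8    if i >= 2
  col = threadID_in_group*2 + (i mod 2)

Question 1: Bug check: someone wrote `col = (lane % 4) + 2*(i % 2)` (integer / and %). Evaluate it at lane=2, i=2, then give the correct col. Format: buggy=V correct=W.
`(lane % 4) + 2*(i % 2)`[2,2]->2
lane 2: g=0 (2/4), t=2 (2%4)
i=2: r=0+8=8, c=2*2+0=4
col: 2 vs 4

buggy=2 correct=4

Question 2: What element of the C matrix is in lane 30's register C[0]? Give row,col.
7,4

30: gr=7,th=2
[0] (7+0,2*2+0) = (7,4)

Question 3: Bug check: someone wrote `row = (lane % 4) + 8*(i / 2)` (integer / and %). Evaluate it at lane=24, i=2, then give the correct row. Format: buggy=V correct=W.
`(lane % 4) + 8*(i / 2)`[24,2]⇒8
24: gr=6,th=0
[2] (6+8,0*2+0) = (14,0)
row: 8 vs 14

buggy=8 correct=14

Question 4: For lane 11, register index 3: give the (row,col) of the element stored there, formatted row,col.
10,7

L=11⇒gr=11>>2=2, th=11&3=3
[3]⇒row 2+8=10  col 3·2+1=7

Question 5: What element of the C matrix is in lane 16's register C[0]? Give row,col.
4,0

lane 16: gid=4 (16/4), tid=0 (16%4)
i=0: r=4+0=4, c=0*2+0=0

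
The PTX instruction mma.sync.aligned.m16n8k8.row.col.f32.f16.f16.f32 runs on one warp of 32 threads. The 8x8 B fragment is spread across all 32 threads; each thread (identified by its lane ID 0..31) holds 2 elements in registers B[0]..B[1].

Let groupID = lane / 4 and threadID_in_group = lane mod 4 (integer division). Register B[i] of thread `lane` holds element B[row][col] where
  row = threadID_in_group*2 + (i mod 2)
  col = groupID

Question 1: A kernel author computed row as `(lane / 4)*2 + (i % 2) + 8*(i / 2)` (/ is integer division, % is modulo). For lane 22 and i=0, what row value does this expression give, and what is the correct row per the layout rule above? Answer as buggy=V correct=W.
`(lane / 4)*2 + (i % 2) + 8*(i / 2)`[22,0]=>10
L=22=>grp=22>>2=5, tig=22&3=2
[0]=>row 2·2+0=4  col grp=5
row: 10 vs 4

buggy=10 correct=4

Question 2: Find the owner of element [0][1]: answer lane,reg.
4,0

c=1->g=1  r=0->t=0,b0=0
L=1*4+0=4  i=0=0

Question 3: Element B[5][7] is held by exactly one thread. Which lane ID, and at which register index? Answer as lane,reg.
c=7→G=7  r=5→T=2,p=1
L=7*4+2=30  i=1=1

30,1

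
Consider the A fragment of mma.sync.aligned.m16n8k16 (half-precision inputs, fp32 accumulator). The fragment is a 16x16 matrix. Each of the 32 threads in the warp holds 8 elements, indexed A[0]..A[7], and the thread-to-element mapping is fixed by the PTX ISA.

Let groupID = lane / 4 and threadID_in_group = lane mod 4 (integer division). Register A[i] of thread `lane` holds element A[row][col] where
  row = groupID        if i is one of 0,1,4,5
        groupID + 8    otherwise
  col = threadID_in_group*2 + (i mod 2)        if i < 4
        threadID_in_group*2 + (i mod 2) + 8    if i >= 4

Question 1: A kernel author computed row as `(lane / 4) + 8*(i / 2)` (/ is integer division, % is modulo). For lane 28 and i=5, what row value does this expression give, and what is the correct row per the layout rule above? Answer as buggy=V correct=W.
`(lane / 4) + 8*(i / 2)`[28,5]⇒23
lane 28⇒28/4=7, 28 mod 4=0
i=5  r:7+0⇒7  c:2·0+1+8⇒9
row: 23 vs 7

buggy=23 correct=7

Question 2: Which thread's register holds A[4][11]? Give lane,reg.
17,5

r=4⇒gr=4,Rb=0  c=11⇒Cb=1,th=1,odd=1
L=4*4+1=17  i=1*4+0*2+1=5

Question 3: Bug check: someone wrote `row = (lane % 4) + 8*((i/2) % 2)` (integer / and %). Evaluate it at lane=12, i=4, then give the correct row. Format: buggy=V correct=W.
buggy=0 correct=3

`(lane % 4) + 8*((i/2) % 2)`[12,4]->0
L=12->gid=12>>2=3, tid=12&3=0
[4]->row 3+0=3  col 0·2+0+8=8
row: 0 vs 3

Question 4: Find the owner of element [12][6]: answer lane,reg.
19,2

r=12⇒gr=4,Rb=1  c=6⇒Cb=0,th=3,odd=0
L=4*4+3=19  i=0*4+1*2+0=2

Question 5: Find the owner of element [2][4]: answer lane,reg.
r=2→G=2,rhi=0  c=4→chi=0,T=2,p=0
L=2*4+2=10  i=0*4+0*2+0=0

10,0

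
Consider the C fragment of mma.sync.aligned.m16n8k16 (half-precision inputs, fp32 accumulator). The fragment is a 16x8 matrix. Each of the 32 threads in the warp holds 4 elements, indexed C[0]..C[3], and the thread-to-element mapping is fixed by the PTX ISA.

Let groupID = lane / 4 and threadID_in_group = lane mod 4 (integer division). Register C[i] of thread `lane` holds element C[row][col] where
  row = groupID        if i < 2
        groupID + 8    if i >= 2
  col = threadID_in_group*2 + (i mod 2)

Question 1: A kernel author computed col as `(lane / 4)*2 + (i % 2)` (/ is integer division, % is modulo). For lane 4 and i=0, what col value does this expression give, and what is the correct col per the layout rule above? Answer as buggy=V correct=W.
`(lane / 4)*2 + (i % 2)`[4,0]->2
L=4->gid=4>>2=1, tid=4&3=0
[0]->row 1+0=1  col 0·2+0=0
col: 2 vs 0

buggy=2 correct=0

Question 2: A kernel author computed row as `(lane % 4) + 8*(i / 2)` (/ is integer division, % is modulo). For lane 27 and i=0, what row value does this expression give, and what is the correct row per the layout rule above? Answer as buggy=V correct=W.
buggy=3 correct=6

`(lane % 4) + 8*(i / 2)`[27,0]=>3
L=27=>grp=27>>2=6, tig=27&3=3
[0]=>row 6+0=6  col 3·2+0=6
row: 3 vs 6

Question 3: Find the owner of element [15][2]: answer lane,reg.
29,2

r=15->g=7,rb=1  c=2->t=1,b0=0
L=7*4+1=29  i=1*2+0=2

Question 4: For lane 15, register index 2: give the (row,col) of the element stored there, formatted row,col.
lane 15: gid=3 (15/4), tid=3 (15%4)
i=2: r=3+8=11, c=3*2+0=6

11,6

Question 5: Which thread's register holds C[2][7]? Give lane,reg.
r=2⇒gr=2,Rb=0  c=7⇒th=3,odd=1
L=2*4+3=11  i=0*2+1=1

11,1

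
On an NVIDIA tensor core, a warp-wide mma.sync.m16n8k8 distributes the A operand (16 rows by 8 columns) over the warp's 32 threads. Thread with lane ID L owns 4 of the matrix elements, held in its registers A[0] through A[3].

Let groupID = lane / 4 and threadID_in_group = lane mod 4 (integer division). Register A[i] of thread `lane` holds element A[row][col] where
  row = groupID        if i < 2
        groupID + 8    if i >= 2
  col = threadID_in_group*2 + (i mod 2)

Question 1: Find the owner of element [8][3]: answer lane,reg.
r=8->g=0,rb=1  c=3->t=1,b0=1
L=0*4+1=1  i=1*2+1=3

1,3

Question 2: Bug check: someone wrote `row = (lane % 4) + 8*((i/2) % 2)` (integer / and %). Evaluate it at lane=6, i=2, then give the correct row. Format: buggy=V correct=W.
`(lane % 4) + 8*((i/2) % 2)`[6,2]->10
6: gid=1,tid=2
[2] (1+8,2*2+0) = (9,4)
row: 10 vs 9

buggy=10 correct=9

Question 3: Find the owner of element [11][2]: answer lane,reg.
13,2

r: 11->gid=3,r8=1  c: 2->tid=1,i&1=0
L=3*4+1=13  i=1*2+0=2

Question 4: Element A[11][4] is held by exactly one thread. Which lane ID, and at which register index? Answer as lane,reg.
14,2

r:11=>grp=3,rB=1  c:4=>tig=2,lo=0
L=3*4+2=14  i=1*2+0=2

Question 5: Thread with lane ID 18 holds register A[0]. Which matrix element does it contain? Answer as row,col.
4,4

18: G=4,T=2
[0] (4+0,2*2+0) = (4,4)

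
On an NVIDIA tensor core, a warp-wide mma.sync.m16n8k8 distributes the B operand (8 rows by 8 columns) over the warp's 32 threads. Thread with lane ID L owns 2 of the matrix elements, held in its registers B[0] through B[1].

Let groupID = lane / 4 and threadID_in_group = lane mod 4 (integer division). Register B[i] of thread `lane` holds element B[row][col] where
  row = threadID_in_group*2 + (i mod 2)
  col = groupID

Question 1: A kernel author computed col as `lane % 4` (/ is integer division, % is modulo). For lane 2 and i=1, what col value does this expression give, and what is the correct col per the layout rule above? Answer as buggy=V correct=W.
buggy=2 correct=0

`lane % 4`[2,1]=>2
lane 2: grp=0 (2/4), tig=2 (2%4)
i=1: r=2*2+1=5, c=grp=0
col: 2 vs 0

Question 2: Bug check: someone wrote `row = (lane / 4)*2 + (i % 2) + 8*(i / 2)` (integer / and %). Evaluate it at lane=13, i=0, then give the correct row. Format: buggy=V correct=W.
`(lane / 4)*2 + (i % 2) + 8*(i / 2)`[13,0]⇒6
lane 13: gr=3 (13/4), th=1 (13%4)
i=0: r=1*2+0=2, c=gr=3
row: 6 vs 2

buggy=6 correct=2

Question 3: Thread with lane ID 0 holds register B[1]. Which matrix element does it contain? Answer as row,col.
1,0

0: gid=0,tid=0
[1] (0*2+1,0) = (1,0)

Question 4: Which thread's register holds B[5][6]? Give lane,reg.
26,1

c: 6->gid=6  r: 5->tid=2,i&1=1
L=6*4+2=26  i=1=1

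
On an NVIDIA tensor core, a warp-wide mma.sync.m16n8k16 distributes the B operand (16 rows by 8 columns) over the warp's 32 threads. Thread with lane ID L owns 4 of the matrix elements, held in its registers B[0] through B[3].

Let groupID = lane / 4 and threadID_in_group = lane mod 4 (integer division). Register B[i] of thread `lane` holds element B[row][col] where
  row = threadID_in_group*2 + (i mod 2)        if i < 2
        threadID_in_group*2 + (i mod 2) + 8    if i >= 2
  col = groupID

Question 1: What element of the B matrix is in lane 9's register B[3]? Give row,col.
L=9->gid=9>>2=2, tid=9&3=1
[3]->row 1·2+1+8=11  col gid=2

11,2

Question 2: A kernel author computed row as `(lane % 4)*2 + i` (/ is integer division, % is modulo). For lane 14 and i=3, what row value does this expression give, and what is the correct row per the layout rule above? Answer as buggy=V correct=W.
`(lane % 4)*2 + i`[14,3]⇒7
L=14⇒gr=14>>2=3, th=14&3=2
[3]⇒row 2·2+1+8=13  col gr=3
row: 7 vs 13

buggy=7 correct=13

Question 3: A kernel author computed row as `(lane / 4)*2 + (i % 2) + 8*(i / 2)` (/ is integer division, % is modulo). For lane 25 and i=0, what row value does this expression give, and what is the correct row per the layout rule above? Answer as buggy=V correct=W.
`(lane / 4)*2 + (i % 2) + 8*(i / 2)`[25,0]→12
25: G=6,T=1
[0] (1*2+0+0,6) = (2,6)
row: 12 vs 2

buggy=12 correct=2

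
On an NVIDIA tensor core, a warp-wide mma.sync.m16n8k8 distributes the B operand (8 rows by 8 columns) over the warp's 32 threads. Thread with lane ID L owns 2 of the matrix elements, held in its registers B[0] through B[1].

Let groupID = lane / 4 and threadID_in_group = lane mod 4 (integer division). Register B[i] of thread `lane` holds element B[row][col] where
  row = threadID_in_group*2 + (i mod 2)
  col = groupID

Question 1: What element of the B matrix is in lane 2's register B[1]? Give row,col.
lane 2->2/4=0, 2 mod 4=2
i=1  r:2·2+1->5  c:0

5,0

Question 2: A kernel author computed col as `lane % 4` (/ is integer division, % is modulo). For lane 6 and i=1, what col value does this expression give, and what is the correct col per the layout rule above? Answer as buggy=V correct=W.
`lane % 4`[6,1]->2
6: gid=1,tid=2
[1] (2*2+1,1) = (5,1)
col: 2 vs 1

buggy=2 correct=1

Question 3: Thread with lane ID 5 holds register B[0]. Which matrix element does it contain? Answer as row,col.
5: grp=1,tig=1
[0] (1*2+0,1) = (2,1)

2,1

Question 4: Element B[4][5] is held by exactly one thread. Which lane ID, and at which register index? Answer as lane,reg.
22,0

c:5=>grp=5  r:4=>tig=2,lo=0
L=5*4+2=22  i=0=0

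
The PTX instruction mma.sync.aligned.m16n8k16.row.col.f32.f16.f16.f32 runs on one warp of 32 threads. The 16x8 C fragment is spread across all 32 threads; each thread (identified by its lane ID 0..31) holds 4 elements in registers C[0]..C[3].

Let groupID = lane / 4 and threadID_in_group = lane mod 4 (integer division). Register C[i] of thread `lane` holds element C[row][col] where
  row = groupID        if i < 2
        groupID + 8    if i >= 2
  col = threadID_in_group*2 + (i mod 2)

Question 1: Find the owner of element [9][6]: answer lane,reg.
r:9=>grp=1,rB=1  c:6=>tig=3,lo=0
L=1*4+3=7  i=1*2+0=2

7,2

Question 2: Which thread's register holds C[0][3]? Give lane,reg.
1,1

r: 0->gid=0,r8=0  c: 3->tid=1,i&1=1
L=0*4+1=1  i=0*2+1=1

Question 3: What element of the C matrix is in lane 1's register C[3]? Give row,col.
lane 1=>1/4=0, 1 mod 4=1
i=3  r:0+8=>8  c:2·1+1=>3

8,3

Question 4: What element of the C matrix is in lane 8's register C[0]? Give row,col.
lane 8->8/4=2, 8 mod 4=0
i=0  r:2+0->2  c:2·0+0->0

2,0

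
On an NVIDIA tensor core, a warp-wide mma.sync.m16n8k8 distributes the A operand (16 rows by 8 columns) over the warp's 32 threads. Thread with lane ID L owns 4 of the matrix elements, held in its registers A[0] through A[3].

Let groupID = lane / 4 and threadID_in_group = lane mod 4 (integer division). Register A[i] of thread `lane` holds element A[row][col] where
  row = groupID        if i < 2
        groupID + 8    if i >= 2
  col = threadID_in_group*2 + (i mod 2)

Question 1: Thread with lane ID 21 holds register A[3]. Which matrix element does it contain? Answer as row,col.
13,3

lane 21=>21/4=5, 21 mod 4=1
i=3  r:5+8=>13  c:2·1+1=>3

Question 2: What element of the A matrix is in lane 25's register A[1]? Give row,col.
6,3

25: gr=6,th=1
[1] (6+0,1*2+1) = (6,3)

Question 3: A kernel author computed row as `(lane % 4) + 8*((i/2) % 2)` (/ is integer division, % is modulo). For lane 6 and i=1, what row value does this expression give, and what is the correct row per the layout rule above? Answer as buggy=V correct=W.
`(lane % 4) + 8*((i/2) % 2)`[6,1]⇒2
L=6⇒gr=6>>2=1, th=6&3=2
[1]⇒row 1+0=1  col 2·2+1=5
row: 2 vs 1

buggy=2 correct=1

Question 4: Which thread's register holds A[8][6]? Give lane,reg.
r=8→G=0,rhi=1  c=6→T=3,p=0
L=0*4+3=3  i=1*2+0=2

3,2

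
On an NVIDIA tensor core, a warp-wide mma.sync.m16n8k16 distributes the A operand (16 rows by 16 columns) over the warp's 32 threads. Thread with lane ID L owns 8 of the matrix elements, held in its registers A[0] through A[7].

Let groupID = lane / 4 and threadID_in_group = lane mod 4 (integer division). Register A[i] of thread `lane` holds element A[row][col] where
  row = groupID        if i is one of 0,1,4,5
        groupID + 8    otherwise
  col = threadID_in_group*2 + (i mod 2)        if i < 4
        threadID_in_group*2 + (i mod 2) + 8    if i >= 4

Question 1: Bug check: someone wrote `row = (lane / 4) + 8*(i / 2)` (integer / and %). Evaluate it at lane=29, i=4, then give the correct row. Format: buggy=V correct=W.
`(lane / 4) + 8*(i / 2)`[29,4]->23
lane 29: g=7 (29/4), t=1 (29%4)
i=4: r=7+0=7, c=1*2+0+8=10
row: 23 vs 7

buggy=23 correct=7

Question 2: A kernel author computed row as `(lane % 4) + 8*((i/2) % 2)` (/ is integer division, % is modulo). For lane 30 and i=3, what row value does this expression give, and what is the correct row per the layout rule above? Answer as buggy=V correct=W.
`(lane % 4) + 8*((i/2) % 2)`[30,3]=>10
30: grp=7,tig=2
[3] (7+8,2*2+1+0) = (15,5)
row: 10 vs 15

buggy=10 correct=15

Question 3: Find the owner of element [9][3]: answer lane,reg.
r: 9->gid=1,r8=1  c: 3->c8=0,tid=1,i&1=1
L=1*4+1=5  i=0*4+1*2+1=3

5,3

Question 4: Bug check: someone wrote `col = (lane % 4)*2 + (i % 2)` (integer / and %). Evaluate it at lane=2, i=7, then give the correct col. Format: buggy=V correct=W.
`(lane % 4)*2 + (i % 2)`[2,7]⇒5
lane 2⇒2/4=0, 2 mod 4=2
i=7  r:0+8⇒8  c:2·2+1+8⇒13
col: 5 vs 13

buggy=5 correct=13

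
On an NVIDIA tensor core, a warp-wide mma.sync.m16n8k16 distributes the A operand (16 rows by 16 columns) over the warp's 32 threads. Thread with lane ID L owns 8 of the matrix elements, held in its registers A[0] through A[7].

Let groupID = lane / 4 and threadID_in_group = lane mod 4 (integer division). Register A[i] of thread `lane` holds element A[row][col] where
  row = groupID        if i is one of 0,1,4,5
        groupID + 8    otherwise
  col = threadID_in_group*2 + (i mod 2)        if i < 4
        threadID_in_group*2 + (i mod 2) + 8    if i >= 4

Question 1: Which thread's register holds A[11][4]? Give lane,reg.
14,2

r=11⇒gr=3,Rb=1  c=4⇒Cb=0,th=2,odd=0
L=3*4+2=14  i=0*4+1*2+0=2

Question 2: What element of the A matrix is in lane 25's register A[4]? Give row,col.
lane 25: gr=6 (25/4), th=1 (25%4)
i=4: r=6+0=6, c=1*2+0+8=10

6,10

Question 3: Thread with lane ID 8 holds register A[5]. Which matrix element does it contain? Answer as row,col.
2,9

lane 8→8/4=2, 8 mod 4=0
i=5  r:2+0→2  c:2·0+1+8→9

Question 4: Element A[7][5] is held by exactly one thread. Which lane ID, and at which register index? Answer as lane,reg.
30,1

r:7=>grp=7,rB=0  c:5=>cB=0,tig=2,lo=1
L=7*4+2=30  i=0*4+0*2+1=1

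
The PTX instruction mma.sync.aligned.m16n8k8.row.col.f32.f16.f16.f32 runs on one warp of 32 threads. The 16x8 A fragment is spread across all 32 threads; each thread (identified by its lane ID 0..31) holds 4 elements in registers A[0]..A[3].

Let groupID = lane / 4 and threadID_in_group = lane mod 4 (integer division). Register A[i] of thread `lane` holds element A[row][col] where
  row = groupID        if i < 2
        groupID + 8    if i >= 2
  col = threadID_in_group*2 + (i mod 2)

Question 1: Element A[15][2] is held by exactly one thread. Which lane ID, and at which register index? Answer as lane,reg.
29,2

r=15⇒gr=7,Rb=1  c=2⇒th=1,odd=0
L=7*4+1=29  i=1*2+0=2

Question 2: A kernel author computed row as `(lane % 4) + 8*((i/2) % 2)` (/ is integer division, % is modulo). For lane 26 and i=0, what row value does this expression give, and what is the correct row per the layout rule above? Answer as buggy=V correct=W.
buggy=2 correct=6

`(lane % 4) + 8*((i/2) % 2)`[26,0]->2
lane 26->26/4=6, 26 mod 4=2
i=0  r:6+0->6  c:2·2+0->4
row: 2 vs 6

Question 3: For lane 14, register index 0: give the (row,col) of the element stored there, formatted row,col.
lane 14⇒14/4=3, 14 mod 4=2
i=0  r:3+0⇒3  c:2·2+0⇒4

3,4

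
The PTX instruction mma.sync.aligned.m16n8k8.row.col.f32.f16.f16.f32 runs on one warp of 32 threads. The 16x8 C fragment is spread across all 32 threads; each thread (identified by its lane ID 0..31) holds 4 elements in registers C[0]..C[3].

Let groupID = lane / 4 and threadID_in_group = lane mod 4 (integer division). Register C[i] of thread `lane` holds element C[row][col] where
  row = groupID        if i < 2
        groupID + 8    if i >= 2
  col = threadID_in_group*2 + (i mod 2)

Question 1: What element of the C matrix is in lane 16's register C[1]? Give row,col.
L=16->gid=16>>2=4, tid=16&3=0
[1]->row 4+0=4  col 0·2+1=1

4,1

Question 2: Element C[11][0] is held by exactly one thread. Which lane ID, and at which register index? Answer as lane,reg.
12,2

r: 11->gid=3,r8=1  c: 0->tid=0,i&1=0
L=3*4+0=12  i=1*2+0=2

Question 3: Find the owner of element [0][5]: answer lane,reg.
2,1

r:0=>grp=0,rB=0  c:5=>tig=2,lo=1
L=0*4+2=2  i=0*2+1=1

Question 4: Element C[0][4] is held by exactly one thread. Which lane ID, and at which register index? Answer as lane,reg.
2,0

r=0⇒gr=0,Rb=0  c=4⇒th=2,odd=0
L=0*4+2=2  i=0*2+0=0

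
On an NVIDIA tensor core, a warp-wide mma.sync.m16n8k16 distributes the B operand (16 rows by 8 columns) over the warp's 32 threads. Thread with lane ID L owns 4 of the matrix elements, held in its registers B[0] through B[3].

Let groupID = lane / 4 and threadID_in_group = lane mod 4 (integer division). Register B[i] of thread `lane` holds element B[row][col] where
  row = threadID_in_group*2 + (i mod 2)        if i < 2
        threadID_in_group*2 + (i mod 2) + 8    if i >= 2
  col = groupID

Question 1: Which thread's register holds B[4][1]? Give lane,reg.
c: 1->gid=1  r: 4->r8=0,tid=2,i&1=0
L=1*4+2=6  i=0*2+0=0

6,0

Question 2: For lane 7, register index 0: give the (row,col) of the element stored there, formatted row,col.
6,1

7: gr=1,th=3
[0] (3*2+0+0,1) = (6,1)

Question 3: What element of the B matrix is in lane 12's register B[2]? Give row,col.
lane 12->12/4=3, 12 mod 4=0
i=2  r:2·0+0+8->8  c:3

8,3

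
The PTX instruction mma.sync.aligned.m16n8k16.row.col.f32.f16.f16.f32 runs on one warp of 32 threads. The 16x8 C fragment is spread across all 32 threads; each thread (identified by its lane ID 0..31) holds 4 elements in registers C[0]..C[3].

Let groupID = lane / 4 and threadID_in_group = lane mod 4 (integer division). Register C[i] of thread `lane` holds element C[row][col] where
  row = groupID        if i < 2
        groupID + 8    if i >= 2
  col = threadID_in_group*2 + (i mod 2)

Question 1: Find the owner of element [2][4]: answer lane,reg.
r=2⇒gr=2,Rb=0  c=4⇒th=2,odd=0
L=2*4+2=10  i=0*2+0=0

10,0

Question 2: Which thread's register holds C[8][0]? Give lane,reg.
r=8→G=0,rhi=1  c=0→T=0,p=0
L=0*4+0=0  i=1*2+0=2

0,2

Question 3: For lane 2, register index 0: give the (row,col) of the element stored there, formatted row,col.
0,4

lane 2=>2/4=0, 2 mod 4=2
i=0  r:0+0=>0  c:2·2+0=>4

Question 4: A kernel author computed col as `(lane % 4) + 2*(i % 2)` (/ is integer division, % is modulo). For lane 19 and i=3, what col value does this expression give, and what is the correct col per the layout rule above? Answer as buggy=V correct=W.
`(lane % 4) + 2*(i % 2)`[19,3]⇒5
lane 19⇒19/4=4, 19 mod 4=3
i=3  r:4+8⇒12  c:2·3+1⇒7
col: 5 vs 7

buggy=5 correct=7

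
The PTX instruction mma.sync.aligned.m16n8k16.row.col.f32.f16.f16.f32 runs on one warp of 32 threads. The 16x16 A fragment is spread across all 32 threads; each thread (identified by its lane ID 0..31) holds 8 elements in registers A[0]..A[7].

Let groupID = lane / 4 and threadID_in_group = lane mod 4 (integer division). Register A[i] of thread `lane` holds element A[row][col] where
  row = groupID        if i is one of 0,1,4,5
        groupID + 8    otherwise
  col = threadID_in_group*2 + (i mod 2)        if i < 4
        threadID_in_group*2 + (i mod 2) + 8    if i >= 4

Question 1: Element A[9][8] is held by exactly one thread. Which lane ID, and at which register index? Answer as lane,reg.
4,6

r:9=>grp=1,rB=1  c:8=>cB=1,tig=0,lo=0
L=1*4+0=4  i=1*4+1*2+0=6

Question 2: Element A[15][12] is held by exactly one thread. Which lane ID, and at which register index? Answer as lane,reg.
r=15->g=7,rb=1  c=12->cb=1,t=2,b0=0
L=7*4+2=30  i=1*4+1*2+0=6

30,6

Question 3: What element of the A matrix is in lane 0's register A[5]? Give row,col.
0,9

L=0->gid=0>>2=0, tid=0&3=0
[5]->row 0+0=0  col 0·2+1+8=9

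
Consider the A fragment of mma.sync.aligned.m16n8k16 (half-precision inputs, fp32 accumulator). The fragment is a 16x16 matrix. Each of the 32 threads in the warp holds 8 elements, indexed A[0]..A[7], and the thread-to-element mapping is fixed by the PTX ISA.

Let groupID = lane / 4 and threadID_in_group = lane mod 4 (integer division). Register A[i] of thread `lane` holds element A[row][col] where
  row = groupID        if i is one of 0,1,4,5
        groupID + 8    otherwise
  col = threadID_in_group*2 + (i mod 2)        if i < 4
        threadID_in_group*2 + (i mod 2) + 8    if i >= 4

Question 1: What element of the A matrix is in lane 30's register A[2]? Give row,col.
15,4

30: g=7,t=2
[2] (7+8,2*2+0+0) = (15,4)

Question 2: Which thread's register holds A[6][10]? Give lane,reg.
r=6⇒gr=6,Rb=0  c=10⇒Cb=1,th=1,odd=0
L=6*4+1=25  i=1*4+0*2+0=4

25,4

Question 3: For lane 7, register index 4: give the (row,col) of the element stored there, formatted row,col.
1,14

7: G=1,T=3
[4] (1+0,3*2+0+8) = (1,14)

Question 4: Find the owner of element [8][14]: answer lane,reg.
3,6

r=8⇒gr=0,Rb=1  c=14⇒Cb=1,th=3,odd=0
L=0*4+3=3  i=1*4+1*2+0=6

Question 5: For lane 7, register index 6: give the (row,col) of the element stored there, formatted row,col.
L=7->gid=7>>2=1, tid=7&3=3
[6]->row 1+8=9  col 3·2+0+8=14

9,14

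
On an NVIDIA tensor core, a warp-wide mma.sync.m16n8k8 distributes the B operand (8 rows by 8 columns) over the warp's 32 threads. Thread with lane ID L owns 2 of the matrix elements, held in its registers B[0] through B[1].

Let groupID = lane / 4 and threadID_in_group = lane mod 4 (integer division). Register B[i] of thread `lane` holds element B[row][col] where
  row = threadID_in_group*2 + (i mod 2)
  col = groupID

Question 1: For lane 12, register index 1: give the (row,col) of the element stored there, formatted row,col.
12: g=3,t=0
[1] (0*2+1,3) = (1,3)

1,3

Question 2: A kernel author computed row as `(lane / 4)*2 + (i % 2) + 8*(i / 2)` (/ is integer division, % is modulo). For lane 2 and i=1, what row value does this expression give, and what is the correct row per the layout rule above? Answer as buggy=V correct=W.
buggy=1 correct=5

`(lane / 4)*2 + (i % 2) + 8*(i / 2)`[2,1]->1
lane 2->2/4=0, 2 mod 4=2
i=1  r:2·2+1->5  c:0
row: 1 vs 5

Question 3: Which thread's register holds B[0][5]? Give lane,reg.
c=5->g=5  r=0->t=0,b0=0
L=5*4+0=20  i=0=0

20,0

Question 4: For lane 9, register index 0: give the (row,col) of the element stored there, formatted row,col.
9: grp=2,tig=1
[0] (1*2+0,2) = (2,2)

2,2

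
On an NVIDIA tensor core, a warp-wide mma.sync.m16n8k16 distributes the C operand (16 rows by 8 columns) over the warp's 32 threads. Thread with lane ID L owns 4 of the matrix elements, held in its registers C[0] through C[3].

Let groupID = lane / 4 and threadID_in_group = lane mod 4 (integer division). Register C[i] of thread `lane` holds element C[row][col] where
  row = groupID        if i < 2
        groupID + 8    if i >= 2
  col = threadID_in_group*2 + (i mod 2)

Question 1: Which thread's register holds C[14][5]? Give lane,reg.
26,3

r=14->g=6,rb=1  c=5->t=2,b0=1
L=6*4+2=26  i=1*2+1=3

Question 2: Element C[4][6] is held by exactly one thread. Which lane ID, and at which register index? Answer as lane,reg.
19,0

r=4→G=4,rhi=0  c=6→T=3,p=0
L=4*4+3=19  i=0*2+0=0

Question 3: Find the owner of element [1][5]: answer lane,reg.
r=1→G=1,rhi=0  c=5→T=2,p=1
L=1*4+2=6  i=0*2+1=1

6,1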